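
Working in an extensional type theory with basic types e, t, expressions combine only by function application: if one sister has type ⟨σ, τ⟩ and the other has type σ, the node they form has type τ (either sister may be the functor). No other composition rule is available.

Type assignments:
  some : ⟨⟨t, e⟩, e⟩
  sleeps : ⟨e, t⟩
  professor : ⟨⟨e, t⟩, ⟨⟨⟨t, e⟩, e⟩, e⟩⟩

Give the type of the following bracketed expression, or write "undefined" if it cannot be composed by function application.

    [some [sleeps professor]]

e

[sleeps professor] — professor of type ⟨⟨e, t⟩, ⟨⟨⟨t, e⟩, e⟩, e⟩⟩ combines with sleeps of type ⟨e, t⟩: type ⟨⟨⟨t, e⟩, e⟩, e⟩.
[some [sleeps professor]] — [sleeps professor] of type ⟨⟨⟨t, e⟩, e⟩, e⟩ combines with some of type ⟨⟨t, e⟩, e⟩: type e.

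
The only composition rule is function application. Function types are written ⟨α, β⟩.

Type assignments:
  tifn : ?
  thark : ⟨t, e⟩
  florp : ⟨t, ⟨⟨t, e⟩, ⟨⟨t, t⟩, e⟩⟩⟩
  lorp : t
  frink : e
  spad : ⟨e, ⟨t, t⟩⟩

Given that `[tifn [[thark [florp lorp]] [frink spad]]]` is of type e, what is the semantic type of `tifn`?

⟨e, e⟩

At [tifn [[thark [florp lorp]] [frink spad]]] (required: e): [[thark [florp lorp]] [frink spad]] is e, which is not a function with range e; hence tifn is the functor — type ⟨e, e⟩.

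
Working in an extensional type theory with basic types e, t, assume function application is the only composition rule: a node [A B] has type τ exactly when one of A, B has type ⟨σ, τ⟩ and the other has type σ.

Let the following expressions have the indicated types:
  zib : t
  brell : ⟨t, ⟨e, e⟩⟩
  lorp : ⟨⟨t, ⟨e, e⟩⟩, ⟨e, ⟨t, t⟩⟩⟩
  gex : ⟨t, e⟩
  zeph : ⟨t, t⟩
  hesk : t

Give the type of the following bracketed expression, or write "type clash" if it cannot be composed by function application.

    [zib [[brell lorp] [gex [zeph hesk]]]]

t

[brell lorp]: functor lorp : ⟨⟨t, ⟨e, e⟩⟩, ⟨e, ⟨t, t⟩⟩⟩, argument brell : ⟨t, ⟨e, e⟩⟩; result ⟨e, ⟨t, t⟩⟩.
[zeph hesk]: functor zeph : ⟨t, t⟩, argument hesk : t; result t.
[gex [zeph hesk]]: functor gex : ⟨t, e⟩, argument [zeph hesk] : t; result e.
[[brell lorp] [gex [zeph hesk]]]: functor [brell lorp] : ⟨e, ⟨t, t⟩⟩, argument [gex [zeph hesk]] : e; result ⟨t, t⟩.
[zib [[brell lorp] [gex [zeph hesk]]]]: functor [[brell lorp] [gex [zeph hesk]]] : ⟨t, t⟩, argument zib : t; result t.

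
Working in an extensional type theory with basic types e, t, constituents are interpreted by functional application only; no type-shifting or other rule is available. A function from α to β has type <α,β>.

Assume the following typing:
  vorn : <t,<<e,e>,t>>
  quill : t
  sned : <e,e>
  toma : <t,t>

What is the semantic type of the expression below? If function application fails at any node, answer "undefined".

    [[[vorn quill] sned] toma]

At [vorn quill], vorn : <t,<<e,e>,t>> takes quill : t, giving <<e,e>,t>.
At [[vorn quill] sned], [vorn quill] : <<e,e>,t> takes sned : <e,e>, giving t.
At [[[vorn quill] sned] toma], toma : <t,t> takes [[vorn quill] sned] : t, giving t.

t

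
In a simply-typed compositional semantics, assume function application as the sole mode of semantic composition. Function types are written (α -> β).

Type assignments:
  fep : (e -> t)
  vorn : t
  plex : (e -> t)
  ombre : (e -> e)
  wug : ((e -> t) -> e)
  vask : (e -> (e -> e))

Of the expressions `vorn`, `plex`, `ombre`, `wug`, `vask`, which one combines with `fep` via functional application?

vorn : t — no; fep wants e, and vorn wants nothing (atomic).
plex : (e -> t) — no; fep wants e, and plex wants e.
ombre : (e -> e) — no; fep wants e, and ombre wants e.
wug — combines: wug : ((e -> t) -> e) takes fep : (e -> t) as argument, giving e.
vask : (e -> (e -> e)) — no; fep wants e, and vask wants e.

wug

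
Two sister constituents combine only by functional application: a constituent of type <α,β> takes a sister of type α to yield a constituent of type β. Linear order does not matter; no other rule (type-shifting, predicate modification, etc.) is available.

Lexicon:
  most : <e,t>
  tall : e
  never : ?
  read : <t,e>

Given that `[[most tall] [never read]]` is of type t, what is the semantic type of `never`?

<<t,e>,<t,t>>

[[most tall] [never read]] must have type t. The sister [most tall] has type t; that is not a function onto t, so [never read] must be the functor, of type <t,t>.
[never read] must have type <t,t>. The sister read has type <t,e>; that is not a function onto <t,t>, so never must be the functor, of type <<t,e>,<t,t>>.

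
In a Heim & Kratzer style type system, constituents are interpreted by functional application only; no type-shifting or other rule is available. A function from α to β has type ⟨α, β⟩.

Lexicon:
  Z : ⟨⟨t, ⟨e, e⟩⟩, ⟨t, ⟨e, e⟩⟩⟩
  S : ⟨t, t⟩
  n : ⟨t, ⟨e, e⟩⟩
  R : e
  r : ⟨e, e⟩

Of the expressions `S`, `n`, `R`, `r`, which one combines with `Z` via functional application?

S : ⟨t, t⟩ — neither side's domain matches the other.
n — combines: Z : ⟨⟨t, ⟨e, e⟩⟩, ⟨t, ⟨e, e⟩⟩⟩ takes n : ⟨t, ⟨e, e⟩⟩ as argument, giving ⟨t, ⟨e, e⟩⟩.
R : e — neither side's domain matches the other.
r : ⟨e, e⟩ — neither side's domain matches the other.

n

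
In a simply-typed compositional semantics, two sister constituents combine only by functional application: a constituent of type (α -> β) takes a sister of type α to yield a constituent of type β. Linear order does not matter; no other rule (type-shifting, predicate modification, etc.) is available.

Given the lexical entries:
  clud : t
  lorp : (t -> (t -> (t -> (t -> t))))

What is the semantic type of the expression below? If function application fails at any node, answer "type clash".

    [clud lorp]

[clud lorp]: lorp is (t -> (t -> (t -> (t -> t)))), clud is t; result (t -> (t -> (t -> t))).

(t -> (t -> (t -> t)))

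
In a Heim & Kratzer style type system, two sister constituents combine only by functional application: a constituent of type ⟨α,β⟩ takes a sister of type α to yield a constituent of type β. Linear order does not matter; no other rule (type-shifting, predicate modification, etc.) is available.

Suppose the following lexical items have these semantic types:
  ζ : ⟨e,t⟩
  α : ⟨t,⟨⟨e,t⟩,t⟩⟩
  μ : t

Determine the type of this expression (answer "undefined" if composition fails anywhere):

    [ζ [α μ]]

t

[α μ]: α is ⟨t,⟨⟨e,t⟩,t⟩⟩, μ is t; result ⟨⟨e,t⟩,t⟩.
[ζ [α μ]]: [α μ] is ⟨⟨e,t⟩,t⟩, ζ is ⟨e,t⟩; result t.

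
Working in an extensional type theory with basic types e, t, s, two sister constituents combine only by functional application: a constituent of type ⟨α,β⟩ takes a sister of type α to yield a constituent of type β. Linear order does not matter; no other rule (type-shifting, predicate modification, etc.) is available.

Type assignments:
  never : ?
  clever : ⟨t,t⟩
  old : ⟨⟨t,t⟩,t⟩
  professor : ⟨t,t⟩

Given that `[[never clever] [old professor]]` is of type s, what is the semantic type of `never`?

[[never clever] [old professor]] is required to be s. [old professor] : t cannot yield s as functor, so [never clever] : ⟨t,s⟩.
[never clever] is required to be ⟨t,s⟩. clever : ⟨t,t⟩ cannot yield ⟨t,s⟩ as functor, so never : ⟨⟨t,t⟩,⟨t,s⟩⟩.

⟨⟨t,t⟩,⟨t,s⟩⟩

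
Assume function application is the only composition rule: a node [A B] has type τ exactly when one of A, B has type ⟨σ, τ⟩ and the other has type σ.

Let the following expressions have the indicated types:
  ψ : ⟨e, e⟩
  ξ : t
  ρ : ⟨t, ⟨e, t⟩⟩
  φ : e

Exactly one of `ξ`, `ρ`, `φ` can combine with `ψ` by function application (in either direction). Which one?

ξ : t — no; ψ wants e, and ξ wants nothing (atomic).
ρ : ⟨t, ⟨e, t⟩⟩ — no; ψ wants e, and ρ wants t.
φ — combines: ψ : ⟨e, e⟩ takes φ : e as argument, giving e.

φ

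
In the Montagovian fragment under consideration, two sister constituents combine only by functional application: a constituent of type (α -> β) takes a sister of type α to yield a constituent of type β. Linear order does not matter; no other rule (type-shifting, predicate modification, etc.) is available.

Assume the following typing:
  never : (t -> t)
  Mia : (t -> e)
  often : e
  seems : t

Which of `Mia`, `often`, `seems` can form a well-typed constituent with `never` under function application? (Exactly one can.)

Mia : (t -> e) — never needs t; Mia needs t; neither fits.
often : e — never needs t; often needs nothing (atomic); neither fits.
seems — combines: never : (t -> t) takes seems : t as argument, giving t.

seems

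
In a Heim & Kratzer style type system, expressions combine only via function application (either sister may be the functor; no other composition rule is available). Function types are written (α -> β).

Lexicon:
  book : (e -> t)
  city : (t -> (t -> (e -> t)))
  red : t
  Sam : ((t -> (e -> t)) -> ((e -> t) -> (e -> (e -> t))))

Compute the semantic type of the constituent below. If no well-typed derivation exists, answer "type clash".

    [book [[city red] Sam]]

(e -> (e -> t))

[city red]: functor city : (t -> (t -> (e -> t))), argument red : t; result (t -> (e -> t)).
[[city red] Sam]: functor Sam : ((t -> (e -> t)) -> ((e -> t) -> (e -> (e -> t)))), argument [city red] : (t -> (e -> t)); result ((e -> t) -> (e -> (e -> t))).
[book [[city red] Sam]]: functor [[city red] Sam] : ((e -> t) -> (e -> (e -> t))), argument book : (e -> t); result (e -> (e -> t)).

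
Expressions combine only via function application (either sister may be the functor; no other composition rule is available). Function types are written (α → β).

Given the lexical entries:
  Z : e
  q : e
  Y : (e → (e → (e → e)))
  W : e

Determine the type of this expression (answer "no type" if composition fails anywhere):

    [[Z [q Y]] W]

e

[q Y]: functor Y : (e → (e → (e → e))), argument q : e; result (e → (e → e)).
[Z [q Y]]: functor [q Y] : (e → (e → e)), argument Z : e; result (e → e).
[[Z [q Y]] W]: functor [Z [q Y]] : (e → e), argument W : e; result e.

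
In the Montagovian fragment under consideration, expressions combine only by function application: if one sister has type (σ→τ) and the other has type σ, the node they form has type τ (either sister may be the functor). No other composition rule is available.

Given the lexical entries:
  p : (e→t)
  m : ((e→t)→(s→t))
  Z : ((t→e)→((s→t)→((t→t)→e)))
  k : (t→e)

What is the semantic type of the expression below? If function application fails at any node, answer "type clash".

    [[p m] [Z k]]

((t→t)→e)

[p m]: m is ((e→t)→(s→t)), p is (e→t); result (s→t).
[Z k]: Z is ((t→e)→((s→t)→((t→t)→e))), k is (t→e); result ((s→t)→((t→t)→e)).
[[p m] [Z k]]: [Z k] is ((s→t)→((t→t)→e)), [p m] is (s→t); result ((t→t)→e).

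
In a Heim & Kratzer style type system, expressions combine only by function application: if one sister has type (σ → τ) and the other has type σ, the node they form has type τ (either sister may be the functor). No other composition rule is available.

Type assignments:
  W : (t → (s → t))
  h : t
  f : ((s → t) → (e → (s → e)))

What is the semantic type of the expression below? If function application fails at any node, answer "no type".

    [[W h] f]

(e → (s → e))

[W h]: functor W : (t → (s → t)), argument h : t; result (s → t).
[[W h] f]: functor f : ((s → t) → (e → (s → e))), argument [W h] : (s → t); result (e → (s → e)).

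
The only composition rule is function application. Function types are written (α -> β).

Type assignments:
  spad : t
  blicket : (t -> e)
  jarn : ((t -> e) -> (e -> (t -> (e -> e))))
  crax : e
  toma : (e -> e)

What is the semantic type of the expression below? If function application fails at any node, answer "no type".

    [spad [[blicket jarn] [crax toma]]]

(e -> e)

[blicket jarn]: ((t -> e) -> (e -> (t -> (e -> e)))) applied to (t -> e) yields (e -> (t -> (e -> e))).
[crax toma]: (e -> e) applied to e yields e.
[[blicket jarn] [crax toma]]: (e -> (t -> (e -> e))) applied to e yields (t -> (e -> e)).
[spad [[blicket jarn] [crax toma]]]: (t -> (e -> e)) applied to t yields (e -> e).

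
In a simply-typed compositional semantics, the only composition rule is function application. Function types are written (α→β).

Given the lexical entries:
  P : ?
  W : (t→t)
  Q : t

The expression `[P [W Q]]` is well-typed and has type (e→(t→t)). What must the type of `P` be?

[P [W Q]] must have type (e→(t→t)). The sister [W Q] has type t; that is not a function onto (e→(t→t)), so P must be the functor, of type (t→(e→(t→t))).

(t→(e→(t→t)))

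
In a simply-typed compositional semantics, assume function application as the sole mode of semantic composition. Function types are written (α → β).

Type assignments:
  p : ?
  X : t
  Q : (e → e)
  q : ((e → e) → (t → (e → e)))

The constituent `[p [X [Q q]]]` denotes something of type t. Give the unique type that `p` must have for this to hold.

((e → e) → t)

[p [X [Q q]]] must have type t. The sister [X [Q q]] has type (e → e); that is not a function onto t, so p must be the functor, of type ((e → e) → t).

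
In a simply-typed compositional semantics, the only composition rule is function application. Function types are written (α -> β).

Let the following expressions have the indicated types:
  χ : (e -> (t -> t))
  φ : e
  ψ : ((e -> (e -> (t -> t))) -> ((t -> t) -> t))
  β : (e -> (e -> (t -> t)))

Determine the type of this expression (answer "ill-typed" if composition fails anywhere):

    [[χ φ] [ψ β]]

[χ φ] — χ of type (e -> (t -> t)) combines with φ of type e: type (t -> t).
[ψ β] — ψ of type ((e -> (e -> (t -> t))) -> ((t -> t) -> t)) combines with β of type (e -> (e -> (t -> t))): type ((t -> t) -> t).
[[χ φ] [ψ β]] — [ψ β] of type ((t -> t) -> t) combines with [χ φ] of type (t -> t): type t.

t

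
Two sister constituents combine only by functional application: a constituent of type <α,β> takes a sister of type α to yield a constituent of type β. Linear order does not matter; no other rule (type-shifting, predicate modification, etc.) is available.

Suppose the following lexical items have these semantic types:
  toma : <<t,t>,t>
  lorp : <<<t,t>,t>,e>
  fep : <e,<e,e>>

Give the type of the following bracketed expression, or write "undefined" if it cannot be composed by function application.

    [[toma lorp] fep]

At [toma lorp], lorp : <<<t,t>,t>,e> takes toma : <<t,t>,t>, giving e.
At [[toma lorp] fep], fep : <e,<e,e>> takes [toma lorp] : e, giving <e,e>.

<e,e>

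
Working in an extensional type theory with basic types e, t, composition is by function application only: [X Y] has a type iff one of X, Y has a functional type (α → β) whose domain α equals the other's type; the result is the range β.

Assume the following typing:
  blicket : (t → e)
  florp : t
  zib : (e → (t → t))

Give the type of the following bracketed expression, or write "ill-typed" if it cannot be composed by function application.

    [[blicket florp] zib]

(t → t)

[blicket florp] — blicket of type (t → e) combines with florp of type t: type e.
[[blicket florp] zib] — zib of type (e → (t → t)) combines with [blicket florp] of type e: type (t → t).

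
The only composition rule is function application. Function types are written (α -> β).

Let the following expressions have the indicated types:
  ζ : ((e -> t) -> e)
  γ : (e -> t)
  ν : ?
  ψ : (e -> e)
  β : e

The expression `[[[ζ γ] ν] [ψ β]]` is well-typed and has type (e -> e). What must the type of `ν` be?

At [[[ζ γ] ν] [ψ β]] (required: (e -> e)): [ψ β] is e, which is not a function with range (e -> e); hence [[ζ γ] ν] is the functor — type (e -> (e -> e)).
At [[ζ γ] ν] (required: (e -> (e -> e))): [ζ γ] is e, which is not a function with range (e -> (e -> e)); hence ν is the functor — type (e -> (e -> (e -> e))).

(e -> (e -> (e -> e)))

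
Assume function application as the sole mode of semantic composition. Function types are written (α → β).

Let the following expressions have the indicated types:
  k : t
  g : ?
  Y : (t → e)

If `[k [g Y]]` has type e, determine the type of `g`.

[k [g Y]] must have type e. The sister k has type t; that is not a function onto e, so [g Y] must be the functor, of type (t → e).
[g Y] must have type (t → e). The sister Y has type (t → e); that is not a function onto (t → e), so g must be the functor, of type ((t → e) → (t → e)).

((t → e) → (t → e))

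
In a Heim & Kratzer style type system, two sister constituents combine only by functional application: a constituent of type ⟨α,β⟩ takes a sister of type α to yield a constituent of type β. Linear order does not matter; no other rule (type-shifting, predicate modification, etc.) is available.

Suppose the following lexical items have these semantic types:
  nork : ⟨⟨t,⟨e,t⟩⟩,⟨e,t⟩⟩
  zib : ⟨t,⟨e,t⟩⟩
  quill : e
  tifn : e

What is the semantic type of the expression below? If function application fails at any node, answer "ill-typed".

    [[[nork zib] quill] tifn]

[nork zib]: nork is ⟨⟨t,⟨e,t⟩⟩,⟨e,t⟩⟩, zib is ⟨t,⟨e,t⟩⟩; result ⟨e,t⟩.
[[nork zib] quill]: [nork zib] is ⟨e,t⟩, quill is e; result t.
At [[[nork zib] quill] tifn]: neither t nor e can take the other as argument; the node is ill-typed.

ill-typed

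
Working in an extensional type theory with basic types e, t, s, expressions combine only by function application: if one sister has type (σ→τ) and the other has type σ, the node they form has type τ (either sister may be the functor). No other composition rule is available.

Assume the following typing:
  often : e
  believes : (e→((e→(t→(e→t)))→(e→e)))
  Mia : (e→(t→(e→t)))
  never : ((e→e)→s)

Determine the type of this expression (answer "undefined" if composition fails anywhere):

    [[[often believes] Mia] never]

s

[often believes]: functor believes : (e→((e→(t→(e→t)))→(e→e))), argument often : e; result ((e→(t→(e→t)))→(e→e)).
[[often believes] Mia]: functor [often believes] : ((e→(t→(e→t)))→(e→e)), argument Mia : (e→(t→(e→t))); result (e→e).
[[[often believes] Mia] never]: functor never : ((e→e)→s), argument [[often believes] Mia] : (e→e); result s.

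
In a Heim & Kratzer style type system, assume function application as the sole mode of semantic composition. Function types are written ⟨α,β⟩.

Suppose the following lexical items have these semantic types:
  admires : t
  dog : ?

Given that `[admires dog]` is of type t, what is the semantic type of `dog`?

[admires dog] must have type t. The sister admires has type t; that is not a function onto t, so dog must be the functor, of type ⟨t,t⟩.

⟨t,t⟩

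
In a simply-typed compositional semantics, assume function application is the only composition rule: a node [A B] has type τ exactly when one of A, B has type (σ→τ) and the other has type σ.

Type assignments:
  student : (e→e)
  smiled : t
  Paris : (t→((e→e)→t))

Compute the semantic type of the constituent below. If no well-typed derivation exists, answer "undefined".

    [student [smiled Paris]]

t

At [smiled Paris], Paris : (t→((e→e)→t)) takes smiled : t, giving ((e→e)→t).
At [student [smiled Paris]], [smiled Paris] : ((e→e)→t) takes student : (e→e), giving t.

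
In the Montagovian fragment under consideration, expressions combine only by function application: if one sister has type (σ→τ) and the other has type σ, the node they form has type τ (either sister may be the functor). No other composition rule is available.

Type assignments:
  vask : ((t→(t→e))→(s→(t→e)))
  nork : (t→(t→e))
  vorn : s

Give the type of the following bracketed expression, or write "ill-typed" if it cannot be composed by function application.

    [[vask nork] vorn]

(t→e)

[vask nork] — vask of type ((t→(t→e))→(s→(t→e))) combines with nork of type (t→(t→e)): type (s→(t→e)).
[[vask nork] vorn] — [vask nork] of type (s→(t→e)) combines with vorn of type s: type (t→e).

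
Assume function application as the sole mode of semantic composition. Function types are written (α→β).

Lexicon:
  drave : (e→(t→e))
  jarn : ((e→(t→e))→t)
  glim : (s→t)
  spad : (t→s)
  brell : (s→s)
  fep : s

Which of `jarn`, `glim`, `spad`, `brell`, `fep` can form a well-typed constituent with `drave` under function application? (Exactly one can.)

jarn — combines: jarn : ((e→(t→e))→t) takes drave : (e→(t→e)) as argument, giving t.
glim : (s→t) — neither side's domain matches the other.
spad : (t→s) — neither side's domain matches the other.
brell : (s→s) — neither side's domain matches the other.
fep : s — neither side's domain matches the other.

jarn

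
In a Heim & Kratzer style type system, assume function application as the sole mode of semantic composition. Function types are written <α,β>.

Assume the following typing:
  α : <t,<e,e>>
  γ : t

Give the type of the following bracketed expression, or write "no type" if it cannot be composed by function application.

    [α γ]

<e,e>

[α γ] — α of type <t,<e,e>> combines with γ of type t: type <e,e>.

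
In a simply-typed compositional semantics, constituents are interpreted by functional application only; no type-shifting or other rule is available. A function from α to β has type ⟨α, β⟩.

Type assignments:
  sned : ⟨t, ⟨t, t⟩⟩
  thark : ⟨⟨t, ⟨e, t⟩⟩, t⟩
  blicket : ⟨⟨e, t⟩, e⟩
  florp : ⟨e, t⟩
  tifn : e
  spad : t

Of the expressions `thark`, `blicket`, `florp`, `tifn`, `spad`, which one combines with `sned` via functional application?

thark : ⟨⟨t, ⟨e, t⟩⟩, t⟩ — sned needs t; thark needs ⟨t, ⟨e, t⟩⟩; neither fits.
blicket : ⟨⟨e, t⟩, e⟩ — sned needs t; blicket needs ⟨e, t⟩; neither fits.
florp : ⟨e, t⟩ — sned needs t; florp needs e; neither fits.
tifn : e — sned needs t; tifn needs nothing (atomic); neither fits.
spad — combines: sned : ⟨t, ⟨t, t⟩⟩ takes spad : t as argument, giving ⟨t, t⟩.

spad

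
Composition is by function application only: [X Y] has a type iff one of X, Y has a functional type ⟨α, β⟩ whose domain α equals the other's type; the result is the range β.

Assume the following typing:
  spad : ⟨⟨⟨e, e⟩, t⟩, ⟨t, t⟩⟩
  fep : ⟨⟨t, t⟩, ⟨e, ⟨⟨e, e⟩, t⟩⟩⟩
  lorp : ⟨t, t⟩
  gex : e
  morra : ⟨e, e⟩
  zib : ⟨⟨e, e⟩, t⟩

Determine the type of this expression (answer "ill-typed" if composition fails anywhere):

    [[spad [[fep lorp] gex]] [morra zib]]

t

[fep lorp]: fep is ⟨⟨t, t⟩, ⟨e, ⟨⟨e, e⟩, t⟩⟩⟩, lorp is ⟨t, t⟩; result ⟨e, ⟨⟨e, e⟩, t⟩⟩.
[[fep lorp] gex]: [fep lorp] is ⟨e, ⟨⟨e, e⟩, t⟩⟩, gex is e; result ⟨⟨e, e⟩, t⟩.
[spad [[fep lorp] gex]]: spad is ⟨⟨⟨e, e⟩, t⟩, ⟨t, t⟩⟩, [[fep lorp] gex] is ⟨⟨e, e⟩, t⟩; result ⟨t, t⟩.
[morra zib]: zib is ⟨⟨e, e⟩, t⟩, morra is ⟨e, e⟩; result t.
[[spad [[fep lorp] gex]] [morra zib]]: [spad [[fep lorp] gex]] is ⟨t, t⟩, [morra zib] is t; result t.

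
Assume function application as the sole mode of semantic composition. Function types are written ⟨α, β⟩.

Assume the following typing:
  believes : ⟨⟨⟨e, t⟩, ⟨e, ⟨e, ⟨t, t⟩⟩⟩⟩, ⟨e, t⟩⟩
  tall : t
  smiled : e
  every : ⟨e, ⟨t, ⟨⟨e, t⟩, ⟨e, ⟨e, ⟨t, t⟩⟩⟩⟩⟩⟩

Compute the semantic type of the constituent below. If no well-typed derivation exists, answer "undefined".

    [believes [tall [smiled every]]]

[smiled every]: every is ⟨e, ⟨t, ⟨⟨e, t⟩, ⟨e, ⟨e, ⟨t, t⟩⟩⟩⟩⟩⟩, smiled is e; result ⟨t, ⟨⟨e, t⟩, ⟨e, ⟨e, ⟨t, t⟩⟩⟩⟩⟩.
[tall [smiled every]]: [smiled every] is ⟨t, ⟨⟨e, t⟩, ⟨e, ⟨e, ⟨t, t⟩⟩⟩⟩⟩, tall is t; result ⟨⟨e, t⟩, ⟨e, ⟨e, ⟨t, t⟩⟩⟩⟩.
[believes [tall [smiled every]]]: believes is ⟨⟨⟨e, t⟩, ⟨e, ⟨e, ⟨t, t⟩⟩⟩⟩, ⟨e, t⟩⟩, [tall [smiled every]] is ⟨⟨e, t⟩, ⟨e, ⟨e, ⟨t, t⟩⟩⟩⟩; result ⟨e, t⟩.

⟨e, t⟩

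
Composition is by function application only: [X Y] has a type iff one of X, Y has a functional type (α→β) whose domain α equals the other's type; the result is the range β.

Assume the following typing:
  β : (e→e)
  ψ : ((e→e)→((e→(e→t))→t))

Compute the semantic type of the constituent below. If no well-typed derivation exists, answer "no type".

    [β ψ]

((e→(e→t))→t)

[β ψ]: ((e→e)→((e→(e→t))→t)) applied to (e→e) yields ((e→(e→t))→t).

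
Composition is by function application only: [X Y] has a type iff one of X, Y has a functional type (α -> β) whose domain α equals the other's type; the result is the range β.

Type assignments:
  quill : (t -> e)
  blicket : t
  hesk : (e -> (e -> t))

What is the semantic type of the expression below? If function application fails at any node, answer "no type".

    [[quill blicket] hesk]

(e -> t)

At [quill blicket], quill : (t -> e) takes blicket : t, giving e.
At [[quill blicket] hesk], hesk : (e -> (e -> t)) takes [quill blicket] : e, giving (e -> t).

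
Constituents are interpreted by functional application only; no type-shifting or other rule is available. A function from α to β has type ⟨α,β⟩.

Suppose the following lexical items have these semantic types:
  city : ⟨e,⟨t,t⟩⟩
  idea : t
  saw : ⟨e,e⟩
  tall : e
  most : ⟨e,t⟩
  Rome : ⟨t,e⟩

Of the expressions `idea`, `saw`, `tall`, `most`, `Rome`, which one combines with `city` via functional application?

tall

idea : t — does not combine with city.
saw : ⟨e,e⟩ — does not combine with city.
tall — combines: city : ⟨e,⟨t,t⟩⟩ takes tall : e as argument, giving ⟨t,t⟩.
most : ⟨e,t⟩ — does not combine with city.
Rome : ⟨t,e⟩ — does not combine with city.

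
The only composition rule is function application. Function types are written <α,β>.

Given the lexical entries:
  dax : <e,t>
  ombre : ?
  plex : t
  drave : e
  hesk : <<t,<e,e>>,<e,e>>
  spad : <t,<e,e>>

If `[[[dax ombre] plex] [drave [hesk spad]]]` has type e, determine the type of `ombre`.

<<e,t>,<t,<e,e>>>

At [[[dax ombre] plex] [drave [hesk spad]]] (required: e): [drave [hesk spad]] is e, which is not a function with range e; hence [[dax ombre] plex] is the functor — type <e,e>.
At [[dax ombre] plex] (required: <e,e>): plex is t, which is not a function with range <e,e>; hence [dax ombre] is the functor — type <t,<e,e>>.
At [dax ombre] (required: <t,<e,e>>): dax is <e,t>, which is not a function with range <t,<e,e>>; hence ombre is the functor — type <<e,t>,<t,<e,e>>>.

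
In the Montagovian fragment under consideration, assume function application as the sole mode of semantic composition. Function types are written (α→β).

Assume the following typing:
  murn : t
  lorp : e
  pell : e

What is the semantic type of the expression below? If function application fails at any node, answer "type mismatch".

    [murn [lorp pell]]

[lorp pell]: e with e — neither is a function whose domain matches the other; composition fails here.

type mismatch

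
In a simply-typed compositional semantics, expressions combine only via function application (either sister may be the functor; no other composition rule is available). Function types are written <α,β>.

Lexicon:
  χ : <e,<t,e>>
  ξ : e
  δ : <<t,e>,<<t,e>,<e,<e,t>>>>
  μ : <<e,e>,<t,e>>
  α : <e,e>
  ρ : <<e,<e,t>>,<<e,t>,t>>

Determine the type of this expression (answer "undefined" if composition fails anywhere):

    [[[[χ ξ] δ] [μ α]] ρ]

<<e,t>,t>

[χ ξ]: functor χ : <e,<t,e>>, argument ξ : e; result <t,e>.
[[χ ξ] δ]: functor δ : <<t,e>,<<t,e>,<e,<e,t>>>>, argument [χ ξ] : <t,e>; result <<t,e>,<e,<e,t>>>.
[μ α]: functor μ : <<e,e>,<t,e>>, argument α : <e,e>; result <t,e>.
[[[χ ξ] δ] [μ α]]: functor [[χ ξ] δ] : <<t,e>,<e,<e,t>>>, argument [μ α] : <t,e>; result <e,<e,t>>.
[[[[χ ξ] δ] [μ α]] ρ]: functor ρ : <<e,<e,t>>,<<e,t>,t>>, argument [[[χ ξ] δ] [μ α]] : <e,<e,t>>; result <<e,t>,t>.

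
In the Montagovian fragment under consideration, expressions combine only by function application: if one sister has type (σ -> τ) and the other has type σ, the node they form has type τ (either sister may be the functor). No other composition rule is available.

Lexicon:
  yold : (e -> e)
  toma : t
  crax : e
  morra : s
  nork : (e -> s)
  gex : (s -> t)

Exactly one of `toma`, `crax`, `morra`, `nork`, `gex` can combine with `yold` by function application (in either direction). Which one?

crax

toma : t — no; yold wants e, and toma wants nothing (atomic).
crax — combines: yold : (e -> e) takes crax : e as argument, giving e.
morra : s — no; yold wants e, and morra wants nothing (atomic).
nork : (e -> s) — no; yold wants e, and nork wants e.
gex : (s -> t) — no; yold wants e, and gex wants s.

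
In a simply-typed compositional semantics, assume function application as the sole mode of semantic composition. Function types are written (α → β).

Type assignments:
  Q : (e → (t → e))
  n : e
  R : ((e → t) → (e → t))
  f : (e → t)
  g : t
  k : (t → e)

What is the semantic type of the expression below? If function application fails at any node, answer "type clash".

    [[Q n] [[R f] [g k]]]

[Q n]: Q is (e → (t → e)), n is e; result (t → e).
[R f]: R is ((e → t) → (e → t)), f is (e → t); result (e → t).
[g k]: k is (t → e), g is t; result e.
[[R f] [g k]]: [R f] is (e → t), [g k] is e; result t.
[[Q n] [[R f] [g k]]]: [Q n] is (t → e), [[R f] [g k]] is t; result e.

e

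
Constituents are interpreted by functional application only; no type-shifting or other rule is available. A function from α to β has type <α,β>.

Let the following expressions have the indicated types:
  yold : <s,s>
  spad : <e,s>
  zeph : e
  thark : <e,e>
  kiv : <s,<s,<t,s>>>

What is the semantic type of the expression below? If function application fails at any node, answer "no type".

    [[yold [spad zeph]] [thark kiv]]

no type

[spad zeph]: spad is <e,s>, zeph is e; result s.
[yold [spad zeph]]: yold is <s,s>, [spad zeph] is s; result s.
[thark kiv]: <e,e> with <s,<s,<t,s>>> — neither is a function whose domain matches the other; composition fails here.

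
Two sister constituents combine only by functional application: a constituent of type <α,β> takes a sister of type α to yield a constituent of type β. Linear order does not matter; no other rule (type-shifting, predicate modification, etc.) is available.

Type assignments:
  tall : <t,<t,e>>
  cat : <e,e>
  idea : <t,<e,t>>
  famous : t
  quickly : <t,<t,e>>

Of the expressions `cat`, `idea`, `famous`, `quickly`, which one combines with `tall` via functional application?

famous

cat : <e,e> — neither side's domain matches the other.
idea : <t,<e,t>> — neither side's domain matches the other.
famous — combines: tall : <t,<t,e>> takes famous : t as argument, giving <t,e>.
quickly : <t,<t,e>> — neither side's domain matches the other.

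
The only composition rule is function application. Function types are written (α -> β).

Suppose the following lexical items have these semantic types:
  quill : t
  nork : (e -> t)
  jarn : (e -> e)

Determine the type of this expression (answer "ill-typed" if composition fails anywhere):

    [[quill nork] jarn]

At [quill nork]: neither t nor (e -> t) can take the other as argument; the node is ill-typed.

ill-typed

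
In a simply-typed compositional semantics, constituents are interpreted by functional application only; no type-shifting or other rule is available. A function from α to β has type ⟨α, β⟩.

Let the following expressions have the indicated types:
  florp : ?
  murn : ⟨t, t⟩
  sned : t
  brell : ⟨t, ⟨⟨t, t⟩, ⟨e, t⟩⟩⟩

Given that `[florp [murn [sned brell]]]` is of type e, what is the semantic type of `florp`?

[florp [murn [sned brell]]] is required to be e. [murn [sned brell]] : ⟨e, t⟩ cannot yield e as functor, so florp : ⟨⟨e, t⟩, e⟩.

⟨⟨e, t⟩, e⟩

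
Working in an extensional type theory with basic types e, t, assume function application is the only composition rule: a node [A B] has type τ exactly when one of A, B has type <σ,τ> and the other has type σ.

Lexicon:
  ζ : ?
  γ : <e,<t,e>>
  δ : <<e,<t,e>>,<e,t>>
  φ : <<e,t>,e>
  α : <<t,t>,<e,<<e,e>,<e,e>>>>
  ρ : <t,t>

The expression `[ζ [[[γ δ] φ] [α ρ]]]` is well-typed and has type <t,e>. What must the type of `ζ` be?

At [ζ [[[γ δ] φ] [α ρ]]] (required: <t,e>): [[[γ δ] φ] [α ρ]] is <<e,e>,<e,e>>, which is not a function with range <t,e>; hence ζ is the functor — type <<<e,e>,<e,e>>,<t,e>>.

<<<e,e>,<e,e>>,<t,e>>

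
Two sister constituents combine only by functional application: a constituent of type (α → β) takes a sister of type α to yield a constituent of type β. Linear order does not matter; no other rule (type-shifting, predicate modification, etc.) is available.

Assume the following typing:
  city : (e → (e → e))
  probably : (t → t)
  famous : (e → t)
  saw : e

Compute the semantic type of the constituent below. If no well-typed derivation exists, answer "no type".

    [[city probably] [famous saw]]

no type

[city probably]: (e → (e → e)) and (t → t) cannot combine by function application — type clash.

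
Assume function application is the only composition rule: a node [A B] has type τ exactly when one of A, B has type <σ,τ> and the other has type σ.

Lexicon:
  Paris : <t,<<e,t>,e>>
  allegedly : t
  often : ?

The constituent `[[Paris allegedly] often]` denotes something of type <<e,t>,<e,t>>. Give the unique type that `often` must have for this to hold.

[[Paris allegedly] often] must have type <<e,t>,<e,t>>. The sister [Paris allegedly] has type <<e,t>,e>; that is not a function onto <<e,t>,<e,t>>, so often must be the functor, of type <<<e,t>,e>,<<e,t>,<e,t>>>.

<<<e,t>,e>,<<e,t>,<e,t>>>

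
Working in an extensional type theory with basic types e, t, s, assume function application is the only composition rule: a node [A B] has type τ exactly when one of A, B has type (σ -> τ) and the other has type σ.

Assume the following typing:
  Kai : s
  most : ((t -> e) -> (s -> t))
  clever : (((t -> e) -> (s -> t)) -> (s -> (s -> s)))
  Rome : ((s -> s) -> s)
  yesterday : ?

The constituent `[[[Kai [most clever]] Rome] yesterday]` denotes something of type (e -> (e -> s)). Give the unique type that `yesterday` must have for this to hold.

(s -> (e -> (e -> s)))

For [[[Kai [most clever]] Rome] yesterday] to have type (e -> (e -> s)) with [[Kai [most clever]] Rome] of type s, yesterday must be the function: yesterday : (s -> (e -> (e -> s))).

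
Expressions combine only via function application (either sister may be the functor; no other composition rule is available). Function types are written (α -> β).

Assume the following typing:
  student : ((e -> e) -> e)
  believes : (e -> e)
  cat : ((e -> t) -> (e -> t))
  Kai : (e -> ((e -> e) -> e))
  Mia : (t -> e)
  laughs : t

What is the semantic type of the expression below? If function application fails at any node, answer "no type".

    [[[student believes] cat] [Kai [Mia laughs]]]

[student believes]: student is ((e -> e) -> e), believes is (e -> e); result e.
[[student believes] cat]: e and ((e -> t) -> (e -> t)) cannot combine by function application — type clash.

no type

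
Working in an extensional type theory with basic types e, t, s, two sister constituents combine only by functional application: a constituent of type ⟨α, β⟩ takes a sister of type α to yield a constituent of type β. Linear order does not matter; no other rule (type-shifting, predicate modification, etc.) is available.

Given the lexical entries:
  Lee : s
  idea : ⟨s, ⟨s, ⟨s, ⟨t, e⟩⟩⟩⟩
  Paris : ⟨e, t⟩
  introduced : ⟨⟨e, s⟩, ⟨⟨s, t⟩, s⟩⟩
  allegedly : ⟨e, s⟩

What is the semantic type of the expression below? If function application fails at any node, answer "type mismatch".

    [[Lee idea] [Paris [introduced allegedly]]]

[Lee idea] — idea of type ⟨s, ⟨s, ⟨s, ⟨t, e⟩⟩⟩⟩ combines with Lee of type s: type ⟨s, ⟨s, ⟨t, e⟩⟩⟩.
[introduced allegedly] — introduced of type ⟨⟨e, s⟩, ⟨⟨s, t⟩, s⟩⟩ combines with allegedly of type ⟨e, s⟩: type ⟨⟨s, t⟩, s⟩.
[Paris [introduced allegedly]]: ⟨e, t⟩ and ⟨⟨s, t⟩, s⟩ cannot combine by function application — type clash.

type mismatch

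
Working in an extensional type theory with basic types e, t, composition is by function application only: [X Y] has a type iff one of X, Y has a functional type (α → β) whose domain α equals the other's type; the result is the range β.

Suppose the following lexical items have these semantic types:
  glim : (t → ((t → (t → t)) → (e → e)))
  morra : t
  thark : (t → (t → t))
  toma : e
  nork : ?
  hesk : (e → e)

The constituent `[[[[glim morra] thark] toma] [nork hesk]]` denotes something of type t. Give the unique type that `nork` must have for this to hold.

((e → e) → (e → t))

For [[[[glim morra] thark] toma] [nork hesk]] to have type t with [[[glim morra] thark] toma] of type e, [nork hesk] must be the function: [nork hesk] : (e → t).
For [nork hesk] to have type (e → t) with hesk of type (e → e), nork must be the function: nork : ((e → e) → (e → t)).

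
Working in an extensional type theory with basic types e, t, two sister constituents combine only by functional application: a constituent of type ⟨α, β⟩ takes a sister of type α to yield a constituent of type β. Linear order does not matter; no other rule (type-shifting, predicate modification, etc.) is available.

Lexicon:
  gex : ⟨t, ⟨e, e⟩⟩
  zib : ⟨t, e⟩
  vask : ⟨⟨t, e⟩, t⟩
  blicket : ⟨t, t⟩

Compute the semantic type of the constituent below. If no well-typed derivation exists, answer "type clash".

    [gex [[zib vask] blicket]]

⟨e, e⟩

[zib vask] — vask of type ⟨⟨t, e⟩, t⟩ combines with zib of type ⟨t, e⟩: type t.
[[zib vask] blicket] — blicket of type ⟨t, t⟩ combines with [zib vask] of type t: type t.
[gex [[zib vask] blicket]] — gex of type ⟨t, ⟨e, e⟩⟩ combines with [[zib vask] blicket] of type t: type ⟨e, e⟩.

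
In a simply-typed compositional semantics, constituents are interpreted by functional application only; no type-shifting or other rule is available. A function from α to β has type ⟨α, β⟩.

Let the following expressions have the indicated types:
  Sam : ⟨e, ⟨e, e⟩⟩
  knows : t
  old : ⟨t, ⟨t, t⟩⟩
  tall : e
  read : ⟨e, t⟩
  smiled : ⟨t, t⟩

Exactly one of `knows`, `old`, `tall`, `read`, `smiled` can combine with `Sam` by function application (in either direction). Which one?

knows : t — no; Sam wants e, and knows wants nothing (atomic).
old : ⟨t, ⟨t, t⟩⟩ — no; Sam wants e, and old wants t.
tall — combines: Sam : ⟨e, ⟨e, e⟩⟩ takes tall : e as argument, giving ⟨e, e⟩.
read : ⟨e, t⟩ — no; Sam wants e, and read wants e.
smiled : ⟨t, t⟩ — no; Sam wants e, and smiled wants t.

tall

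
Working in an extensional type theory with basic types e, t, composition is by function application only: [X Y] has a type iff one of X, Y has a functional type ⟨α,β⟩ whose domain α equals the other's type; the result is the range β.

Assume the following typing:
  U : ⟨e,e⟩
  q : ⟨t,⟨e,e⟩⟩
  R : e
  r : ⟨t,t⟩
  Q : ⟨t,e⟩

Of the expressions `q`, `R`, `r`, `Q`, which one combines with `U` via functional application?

q : ⟨t,⟨e,e⟩⟩ — U needs e; q needs t; neither fits.
R — combines: U : ⟨e,e⟩ takes R : e as argument, giving e.
r : ⟨t,t⟩ — U needs e; r needs t; neither fits.
Q : ⟨t,e⟩ — U needs e; Q needs t; neither fits.

R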